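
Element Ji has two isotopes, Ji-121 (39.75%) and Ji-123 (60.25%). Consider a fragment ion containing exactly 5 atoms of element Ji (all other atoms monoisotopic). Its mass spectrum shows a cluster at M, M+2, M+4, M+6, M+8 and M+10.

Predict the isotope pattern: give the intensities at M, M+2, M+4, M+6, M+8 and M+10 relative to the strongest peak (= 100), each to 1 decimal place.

2.9 : 21.8 : 66.0 : 100.0 : 75.8 : 23.0

The 5 Ji atoms are independent, so intensities follow the terms of (0.3975 + 0.6025)^5.
P(M) = 0.3975^5 = 0.009924
P(M+2) = 5 × 0.3975^4 × 0.6025^1 = 0.075210
P(M+4) = 10 × 0.3975^3 × 0.6025^2 = 0.227995
P(M+6) = 10 × 0.3975^2 × 0.6025^3 = 0.345577
P(M+8) = 5 × 0.3975^1 × 0.6025^4 = 0.261900
P(M+10) = 0.6025^5 = 0.079394
The M+6 peak is largest (0.345577); scaling to 100 gives 2.9 : 21.8 : 66.0 : 100.0 : 75.8 : 23.0.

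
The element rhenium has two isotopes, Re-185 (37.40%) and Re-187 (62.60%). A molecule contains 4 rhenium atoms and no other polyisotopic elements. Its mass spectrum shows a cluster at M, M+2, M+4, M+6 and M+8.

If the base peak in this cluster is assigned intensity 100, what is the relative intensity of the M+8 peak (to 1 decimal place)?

Term probabilities: M 0.0196, M+2 0.1310, M+4 0.3289, M+6 0.3670, M+8 0.1536. Base peak = M+6.
P(M+6) = C(4,3) × 0.3740^1 × 0.6260^3 = 4 × 0.3740 × 0.24531438 = 0.366990 (base)
P(M+8) = C(4,4) × 0.3740^0 × 0.6260^4 = 1 × 1.0000 × 0.1535668 = 0.153567
Relative intensity = 0.153567 / 0.366990 × 100 = 41.8

41.8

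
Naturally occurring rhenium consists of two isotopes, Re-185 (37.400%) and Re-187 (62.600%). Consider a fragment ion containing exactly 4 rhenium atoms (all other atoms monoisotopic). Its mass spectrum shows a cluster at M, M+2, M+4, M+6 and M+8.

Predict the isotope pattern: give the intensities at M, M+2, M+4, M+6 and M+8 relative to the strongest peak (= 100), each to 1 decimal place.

5.3 : 35.7 : 89.6 : 100.0 : 41.8

Each Re atom is independently Re-185 (p = 0.37400) or Re-187 (q = 0.62600); the cluster is the binomial expansion (p + q)^4.
P(M) = 0.37400^4 = 0.019565
P(M+2) = 4 × 0.37400^3 × 0.62600^1 = 0.130993
P(M+4) = 6 × 0.37400^2 × 0.62600^2 = 0.328884
P(M+6) = 4 × 0.37400^1 × 0.62600^3 = 0.366990
P(M+8) = 0.62600^4 = 0.153567
The M+6 peak is largest (0.366990); scaling to 100 gives 5.3 : 35.7 : 89.6 : 100.0 : 41.8.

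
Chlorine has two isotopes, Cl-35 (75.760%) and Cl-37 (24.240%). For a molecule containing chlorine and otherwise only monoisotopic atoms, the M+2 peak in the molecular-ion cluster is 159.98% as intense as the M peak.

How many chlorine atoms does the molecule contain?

With n Cl atoms, P(M+2)/P(M) = C(n,1)·p^(n−1)q / p^n = n·q/p = n · 0.24240/0.75760.
n = 1.5998 × 0.75760/0.24240 = 5.00 ≈ 5

5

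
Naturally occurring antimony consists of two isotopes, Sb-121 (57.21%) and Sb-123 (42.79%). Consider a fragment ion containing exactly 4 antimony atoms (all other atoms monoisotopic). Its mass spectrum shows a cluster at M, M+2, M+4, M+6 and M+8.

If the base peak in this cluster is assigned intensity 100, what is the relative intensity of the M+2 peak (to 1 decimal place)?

Term probabilities: M 0.1071, M+2 0.3205, M+4 0.3596, M+6 0.1793, M+8 0.0335. Base peak = M+4.
P(M+4) = C(4,2) × 0.5721^2 × 0.4279^2 = 6 × 0.32729841 × 0.18309841 = 0.359567 (base)
P(M+2) = C(4,1) × 0.5721^3 × 0.4279^1 = 4 × 0.18724742 × 0.4279 = 0.320493
Relative intensity = 0.320493 / 0.359567 × 100 = 89.1

89.1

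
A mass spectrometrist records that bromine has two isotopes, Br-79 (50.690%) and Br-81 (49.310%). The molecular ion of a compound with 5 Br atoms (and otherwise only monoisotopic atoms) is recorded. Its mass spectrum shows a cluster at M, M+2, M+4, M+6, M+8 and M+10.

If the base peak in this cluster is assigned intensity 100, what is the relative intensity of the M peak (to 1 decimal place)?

(0.50690 + 0.49310)^5 gives M 0.0335, M+2 0.1628, M+4 0.3167, M+6 0.3081, M+8 0.1498, M+10 0.0292; the largest is M+4.
P(M+4) = C(5,2) × 0.50690^3 × 0.49310^2 = 10 × 0.13024674 × 0.24314761 = 0.316692 (base)
P(M) = C(5,0) × 0.50690^5 × 0.49310^0 = 1 × 0.03346659 × 1.0000 = 0.033467
Relative intensity = 0.033467 / 0.316692 × 100 = 10.6

10.6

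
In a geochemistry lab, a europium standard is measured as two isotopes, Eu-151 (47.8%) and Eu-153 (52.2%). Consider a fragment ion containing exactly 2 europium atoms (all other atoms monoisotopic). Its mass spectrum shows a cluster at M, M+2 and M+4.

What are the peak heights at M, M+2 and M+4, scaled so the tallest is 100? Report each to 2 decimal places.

Each Eu atom is independently Eu-151 (p = 0.478) or Eu-153 (q = 0.522); the cluster is the binomial expansion (p + q)^2.
P(M) = 0.478^2 = 0.228484
P(M+2) = 2 × 0.478^1 × 0.522^1 = 0.499032
P(M+4) = 0.522^2 = 0.272484
The M+2 peak is largest (0.499032); scaling to 100 gives 45.79 : 100.00 : 54.60.

45.79 : 100.00 : 54.60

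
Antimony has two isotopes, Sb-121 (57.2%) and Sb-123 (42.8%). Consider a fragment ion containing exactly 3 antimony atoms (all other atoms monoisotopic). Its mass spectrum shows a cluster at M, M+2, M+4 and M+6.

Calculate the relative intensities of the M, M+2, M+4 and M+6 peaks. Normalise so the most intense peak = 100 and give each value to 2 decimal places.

44.55 : 100.00 : 74.83 : 18.66

Expanding (0.572 + 0.428)^3:
P(M) = 0.572^3 = 0.187149
P(M+2) = 3 × 0.572^2 × 0.428^1 = 0.420104
P(M+4) = 3 × 0.572^1 × 0.428^2 = 0.314344
P(M+6) = 0.428^3 = 0.078403
The M+2 peak is largest (0.420104); scaling to 100 gives 44.55 : 100.00 : 74.83 : 18.66.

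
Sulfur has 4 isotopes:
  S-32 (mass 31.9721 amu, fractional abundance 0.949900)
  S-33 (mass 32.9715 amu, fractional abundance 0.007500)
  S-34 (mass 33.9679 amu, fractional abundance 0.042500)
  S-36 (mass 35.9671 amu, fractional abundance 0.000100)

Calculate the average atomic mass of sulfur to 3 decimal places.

32.065 amu

Average mass = Σ (abundance × isotope mass) = 0.949900 × 31.9721 + 0.007500 × 32.9715 + 0.042500 × 33.9679 + 0.000100 × 35.9671
= 30.37030 + 0.24729 + 1.44364 + 0.00360 = 32.06483 amu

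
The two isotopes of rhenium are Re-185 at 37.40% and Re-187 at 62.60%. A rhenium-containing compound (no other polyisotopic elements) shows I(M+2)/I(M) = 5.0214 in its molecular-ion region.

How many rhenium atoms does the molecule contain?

3

With n Re atoms, P(M+2)/P(M) = C(n,1)·p^(n−1)q / p^n = n·q/p = n · 0.6260/0.3740.
n = 5.0214 × 0.3740/0.6260 = 3.00 ≈ 3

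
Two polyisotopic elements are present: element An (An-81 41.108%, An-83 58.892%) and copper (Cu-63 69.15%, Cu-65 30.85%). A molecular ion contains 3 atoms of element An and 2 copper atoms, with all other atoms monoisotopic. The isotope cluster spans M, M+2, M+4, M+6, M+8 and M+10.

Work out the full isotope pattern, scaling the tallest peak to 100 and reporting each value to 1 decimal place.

9.8 : 50.9 : 100.0 : 91.2 : 37.8 : 5.7

Element An pattern (n=3): 0.06946708 : 0.29855906 : 0.42772064 : 0.20425322
Copper pattern (n=2): 0.47817225 : 0.4266555 : 0.09517225
Convolve the two distributions (both contribute in 2-u steps):
  M: 0.06946708×0.47817225 = 0.033217
  M+2: 0.06946708×0.4266555 + 0.29855906×0.47817225 = 0.172401
  M+4: 0.06946708×0.09517225 + 0.29855906×0.4266555 + 0.42772064×0.47817225 = 0.338517
  M+6: 0.29855906×0.09517225 + 0.42772064×0.4266555 + 0.20425322×0.47817225 = 0.308572
  M+8: 0.42772064×0.09517225 + 0.20425322×0.4266555 = 0.127853
  M+10: 0.20425322×0.09517225 = 0.019439
Scale to base peak (0.338517) = 100: 9.8 : 50.9 : 100.0 : 91.2 : 37.8 : 5.7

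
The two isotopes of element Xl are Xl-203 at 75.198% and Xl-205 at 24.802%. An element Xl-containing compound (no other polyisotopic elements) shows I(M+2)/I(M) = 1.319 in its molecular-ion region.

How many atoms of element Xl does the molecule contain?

For n independent Xl atoms, I(M+2)/I(M) = n · (abundance Xl-205) / (abundance Xl-203) = n · 0.24802/0.75198.
n = 1.319 × 0.75198/0.24802 = 4.00 ≈ 4

4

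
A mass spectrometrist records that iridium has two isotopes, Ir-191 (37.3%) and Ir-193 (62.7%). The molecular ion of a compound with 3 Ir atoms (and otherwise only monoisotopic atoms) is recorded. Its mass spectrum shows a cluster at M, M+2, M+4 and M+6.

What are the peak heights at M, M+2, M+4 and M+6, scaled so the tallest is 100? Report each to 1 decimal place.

11.8 : 59.5 : 100.0 : 56.0

Expanding (0.373 + 0.627)^3:
P(M) = 0.373^3 = 0.051895
P(M+2) = 3 × 0.373^2 × 0.627^1 = 0.261702
P(M+4) = 3 × 0.373^1 × 0.627^2 = 0.439911
P(M+6) = 0.627^3 = 0.246492
The M+4 peak is largest (0.439911); scaling to 100 gives 11.8 : 59.5 : 100.0 : 56.0.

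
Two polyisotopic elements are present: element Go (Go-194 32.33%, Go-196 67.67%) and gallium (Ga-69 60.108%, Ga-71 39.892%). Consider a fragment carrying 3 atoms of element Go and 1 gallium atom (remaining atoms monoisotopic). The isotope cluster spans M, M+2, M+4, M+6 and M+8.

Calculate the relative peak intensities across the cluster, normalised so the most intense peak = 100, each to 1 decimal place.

Element Go pattern (n=3): 0.03379225 : 0.21219192 : 0.44413941 : 0.30987642
Gallium pattern (n=1): 0.60108 : 0.39892
Convolve the two distributions (both contribute in 2-u steps):
  M: 0.03379225×0.60108 = 0.020312
  M+2: 0.03379225×0.39892 + 0.21219192×0.60108 = 0.141025
  M+4: 0.21219192×0.39892 + 0.44413941×0.60108 = 0.351611
  M+6: 0.44413941×0.39892 + 0.30987642×0.60108 = 0.363437
  M+8: 0.30987642×0.39892 = 0.123616
Scale to base peak (0.363437) = 100: 5.6 : 38.8 : 96.7 : 100.0 : 34.0

5.6 : 38.8 : 96.7 : 100.0 : 34.0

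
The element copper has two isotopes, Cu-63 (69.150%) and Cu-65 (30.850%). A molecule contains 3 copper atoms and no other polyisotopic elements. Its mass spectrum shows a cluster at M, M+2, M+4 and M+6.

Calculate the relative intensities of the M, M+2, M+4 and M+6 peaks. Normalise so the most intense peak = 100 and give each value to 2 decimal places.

Expanding (0.69150 + 0.30850)^3:
P(M) = 0.69150^3 = 0.330656
P(M+2) = 3 × 0.69150^2 × 0.30850^1 = 0.442548
P(M+4) = 3 × 0.69150^1 × 0.30850^2 = 0.197435
P(M+6) = 0.30850^3 = 0.029361
The M+2 peak is largest (0.442548); scaling to 100 gives 74.72 : 100.00 : 44.61 : 6.63.

74.72 : 100.00 : 44.61 : 6.63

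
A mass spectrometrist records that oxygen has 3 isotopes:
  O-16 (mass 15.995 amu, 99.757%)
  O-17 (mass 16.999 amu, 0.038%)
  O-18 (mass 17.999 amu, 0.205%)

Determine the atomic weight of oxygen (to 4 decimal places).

15.9995 amu

Weight each isotope mass by its fractional abundance: 0.99757 × 15.995 + 0.00038 × 16.999 + 0.00205 × 17.999
= 15.95613 + 0.00646 + 0.03690 = 15.99949 amu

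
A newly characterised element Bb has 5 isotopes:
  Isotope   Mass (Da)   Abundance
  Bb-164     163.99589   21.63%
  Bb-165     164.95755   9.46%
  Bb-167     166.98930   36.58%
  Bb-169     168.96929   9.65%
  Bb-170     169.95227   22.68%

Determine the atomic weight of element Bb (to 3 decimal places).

167.013 Da

Average mass = Σ (abundance × isotope mass) = 0.2163 × 163.99589 + 0.0946 × 164.95755 + 0.3658 × 166.98930 + 0.0965 × 168.96929 + 0.2268 × 169.95227
= 35.472311 + 15.604984 + 61.084686 + 16.305536 + 38.545175 = 167.012692 Da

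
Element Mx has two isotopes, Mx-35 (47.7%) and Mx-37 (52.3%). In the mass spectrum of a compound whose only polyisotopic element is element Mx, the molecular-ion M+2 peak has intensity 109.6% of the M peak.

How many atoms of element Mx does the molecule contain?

The M+2/M ratio from n Mx atoms is n · q/p = n · 0.523/0.477.
n = 1.096 × 0.477/0.523 = 1.00 ≈ 1

1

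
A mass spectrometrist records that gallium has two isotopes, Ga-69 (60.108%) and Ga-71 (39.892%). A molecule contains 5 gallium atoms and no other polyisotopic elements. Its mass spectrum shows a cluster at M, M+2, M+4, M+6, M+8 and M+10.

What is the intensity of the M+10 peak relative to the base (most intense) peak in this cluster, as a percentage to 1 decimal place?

(0.60108 + 0.39892)^5 gives M 0.0785, M+2 0.2604, M+4 0.3456, M+6 0.2294, M+8 0.0761, M+10 0.0101; the largest is M+4.
P(M+4) = C(5,2) × 0.60108^3 × 0.39892^2 = 10 × 0.2171685 × 0.15913717 = 0.345596 (base)
P(M+10) = C(5,5) × 0.60108^0 × 0.39892^5 = 1 × 1.0000 × 0.0101025 = 0.010103
Relative intensity = 0.010103 / 0.345596 × 100 = 2.9

2.9%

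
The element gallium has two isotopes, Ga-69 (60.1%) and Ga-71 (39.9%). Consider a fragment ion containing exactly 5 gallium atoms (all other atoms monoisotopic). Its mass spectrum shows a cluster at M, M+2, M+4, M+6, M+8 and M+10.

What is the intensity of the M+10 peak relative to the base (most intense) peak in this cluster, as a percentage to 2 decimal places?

Term probabilities: M 0.0784, M+2 0.2603, M+4 0.3456, M+6 0.2294, M+8 0.0762, M+10 0.0101. Base peak = M+4.
P(M+4) = C(5,2) × 0.601^3 × 0.399^2 = 10 × 0.2170818 × 0.159201 = 0.345596 (base)
P(M+10) = C(5,5) × 0.601^0 × 0.399^5 = 1 × 1.0000 × 0.01011264 = 0.010113
Relative intensity = 0.010113 / 0.345596 × 100 = 2.93

2.93%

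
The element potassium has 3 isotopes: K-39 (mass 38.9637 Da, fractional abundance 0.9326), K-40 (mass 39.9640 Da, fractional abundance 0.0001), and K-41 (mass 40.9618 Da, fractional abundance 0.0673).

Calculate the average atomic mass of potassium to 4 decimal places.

The abundance-weighted mean is 0.9326 × 38.9637 + 0.0001 × 39.9640 + 0.0673 × 40.9618
= 36.33755 + 0.00400 + 2.75673 = 39.09828 Da

39.0983 Da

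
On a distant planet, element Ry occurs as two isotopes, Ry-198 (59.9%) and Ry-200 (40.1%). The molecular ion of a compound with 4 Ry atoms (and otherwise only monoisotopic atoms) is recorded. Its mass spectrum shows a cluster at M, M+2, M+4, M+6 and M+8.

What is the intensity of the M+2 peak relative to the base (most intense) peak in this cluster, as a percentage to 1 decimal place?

99.6%

Binomial terms of (0.599 + 0.401)^4: M 0.1287, M+2 0.3447, M+4 0.3462, M+6 0.1545, M+8 0.0259 → M+4 is the base peak.
P(M+4) = C(4,2) × 0.599^2 × 0.401^2 = 6 × 0.358801 × 0.160801 = 0.346173 (base)
P(M+2) = C(4,1) × 0.599^3 × 0.401^1 = 4 × 0.2149218 × 0.4010 = 0.344735
Relative intensity = 0.344735 / 0.346173 × 100 = 99.6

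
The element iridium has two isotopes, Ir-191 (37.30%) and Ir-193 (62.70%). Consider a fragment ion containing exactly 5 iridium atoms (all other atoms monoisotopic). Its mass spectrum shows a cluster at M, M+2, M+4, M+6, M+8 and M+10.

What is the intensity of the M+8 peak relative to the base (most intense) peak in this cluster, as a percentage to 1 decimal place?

84.0%

Binomial terms of (0.3730 + 0.6270)^5: M 0.0072, M+2 0.0607, M+4 0.2040, M+6 0.3429, M+8 0.2882, M+10 0.0969 → M+6 is the base peak.
P(M+6) = C(5,3) × 0.3730^2 × 0.6270^3 = 10 × 0.139129 × 0.24649188 = 0.342942 (base)
P(M+8) = C(5,4) × 0.3730^1 × 0.6270^4 = 5 × 0.3730 × 0.15455041 = 0.288237
Relative intensity = 0.288237 / 0.342942 × 100 = 84.0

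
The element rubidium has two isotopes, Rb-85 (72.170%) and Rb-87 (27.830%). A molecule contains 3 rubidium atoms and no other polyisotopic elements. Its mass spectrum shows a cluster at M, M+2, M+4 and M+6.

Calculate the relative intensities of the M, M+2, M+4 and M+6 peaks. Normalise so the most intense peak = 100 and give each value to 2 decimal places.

Expanding (0.72170 + 0.27830)^3:
P(M) = 0.72170^3 = 0.375898
P(M+2) = 3 × 0.72170^2 × 0.27830^1 = 0.434858
P(M+4) = 3 × 0.72170^1 × 0.27830^2 = 0.167689
P(M+6) = 0.27830^3 = 0.021555
The M+2 peak is largest (0.434858); scaling to 100 gives 86.44 : 100.00 : 38.56 : 4.96.

86.44 : 100.00 : 38.56 : 4.96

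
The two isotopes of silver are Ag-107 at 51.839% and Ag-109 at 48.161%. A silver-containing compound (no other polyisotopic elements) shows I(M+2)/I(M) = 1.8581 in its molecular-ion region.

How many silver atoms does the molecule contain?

2

The M+2/M ratio from n Ag atoms is n · q/p = n · 0.48161/0.51839.
n = 1.8581 × 0.51839/0.48161 = 2.00 ≈ 2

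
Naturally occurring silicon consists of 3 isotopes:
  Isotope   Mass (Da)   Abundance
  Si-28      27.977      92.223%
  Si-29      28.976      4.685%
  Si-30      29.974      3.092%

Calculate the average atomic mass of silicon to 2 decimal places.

28.09 Da

Ar = Σ fᵢ·mᵢ = 0.92223 × 27.977 + 0.04685 × 28.976 + 0.03092 × 29.974
= 25.8012 + 1.3575 + 0.9268 = 28.0855 Da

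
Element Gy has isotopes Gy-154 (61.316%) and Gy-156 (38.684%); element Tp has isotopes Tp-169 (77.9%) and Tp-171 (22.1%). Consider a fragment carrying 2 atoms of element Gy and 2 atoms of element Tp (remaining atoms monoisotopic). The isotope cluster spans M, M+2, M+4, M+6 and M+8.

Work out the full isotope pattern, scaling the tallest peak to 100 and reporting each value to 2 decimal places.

Element Gy pattern (n=2): 0.37596519 : 0.47438963 : 0.14964519
Element Tp pattern (n=2): 0.606841 : 0.344318 : 0.048841
Convolve the two distributions (both contribute in 2-u steps):
  M: 0.37596519×0.606841 = 0.228151
  M+2: 0.37596519×0.344318 + 0.47438963×0.606841 = 0.417331
  M+4: 0.37596519×0.048841 + 0.47438963×0.344318 + 0.14964519×0.606841 = 0.272514
  M+6: 0.47438963×0.048841 + 0.14964519×0.344318 = 0.074695
  M+8: 0.14964519×0.048841 = 0.007309
Scale to base peak (0.417331) = 100: 54.67 : 100.00 : 65.30 : 17.90 : 1.75

54.67 : 100.00 : 65.30 : 17.90 : 1.75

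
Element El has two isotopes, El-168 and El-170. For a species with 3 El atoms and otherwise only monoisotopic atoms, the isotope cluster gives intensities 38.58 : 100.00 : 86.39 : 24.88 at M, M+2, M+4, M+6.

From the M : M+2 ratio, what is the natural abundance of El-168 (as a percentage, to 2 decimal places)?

Let p = fractional abundance of El-168. I(M+2)/I(M) = [C(3,1)·p^2·(1−p)] / p^3 = 3·(1−p)/p = 100.00/38.58 = 2.5920
(1−p)/p = 2.5920/3 = 0.8640  ⇒  p = 1/(1 + 0.8640) = 0.5365
El-168: 53.65%, El-170: 46.35%.

53.65%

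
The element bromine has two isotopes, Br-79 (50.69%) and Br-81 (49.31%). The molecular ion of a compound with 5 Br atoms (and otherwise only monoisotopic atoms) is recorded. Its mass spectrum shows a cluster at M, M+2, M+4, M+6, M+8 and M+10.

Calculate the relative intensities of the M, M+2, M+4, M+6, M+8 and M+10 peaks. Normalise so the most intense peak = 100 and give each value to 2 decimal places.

10.57 : 51.40 : 100.00 : 97.28 : 47.31 : 9.21

Each Br atom is independently Br-79 (p = 0.5069) or Br-81 (q = 0.4931); the cluster is the binomial expansion (p + q)^5.
P(M) = 0.5069^5 = 0.033467
P(M+2) = 5 × 0.5069^4 × 0.4931^1 = 0.162777
P(M+4) = 10 × 0.5069^3 × 0.4931^2 = 0.316692
P(M+6) = 10 × 0.5069^2 × 0.4931^3 = 0.308070
P(M+8) = 5 × 0.5069^1 × 0.4931^4 = 0.149842
P(M+10) = 0.4931^5 = 0.029152
The M+4 peak is largest (0.316692); scaling to 100 gives 10.57 : 51.40 : 100.00 : 97.28 : 47.31 : 9.21.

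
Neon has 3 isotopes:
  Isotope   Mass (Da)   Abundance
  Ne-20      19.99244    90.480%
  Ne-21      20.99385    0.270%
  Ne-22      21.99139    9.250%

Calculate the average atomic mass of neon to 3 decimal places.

The abundance-weighted mean is 0.90480 × 19.99244 + 0.00270 × 20.99385 + 0.09250 × 21.99139
= 18.089160 + 0.056683 + 2.034204 = 20.180047 Da

20.180 Da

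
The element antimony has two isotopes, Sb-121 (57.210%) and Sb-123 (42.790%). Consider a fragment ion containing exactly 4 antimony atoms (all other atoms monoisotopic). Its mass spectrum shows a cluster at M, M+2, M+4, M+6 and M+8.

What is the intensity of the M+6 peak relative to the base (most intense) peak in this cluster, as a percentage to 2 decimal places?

(0.57210 + 0.42790)^4 gives M 0.1071, M+2 0.3205, M+4 0.3596, M+6 0.1793, M+8 0.0335; the largest is M+4.
P(M+4) = C(4,2) × 0.57210^2 × 0.42790^2 = 6 × 0.32729841 × 0.18309841 = 0.359567 (base)
P(M+6) = C(4,3) × 0.57210^1 × 0.42790^3 = 4 × 0.5721 × 0.07834781 = 0.179291
Relative intensity = 0.179291 / 0.359567 × 100 = 49.86

49.86%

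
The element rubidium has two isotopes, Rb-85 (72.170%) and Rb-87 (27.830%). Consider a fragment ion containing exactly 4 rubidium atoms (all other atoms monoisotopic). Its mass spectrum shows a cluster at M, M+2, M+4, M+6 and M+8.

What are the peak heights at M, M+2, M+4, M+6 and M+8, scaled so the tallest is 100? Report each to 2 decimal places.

Expanding (0.72170 + 0.27830)^4:
P(M) = 0.72170^4 = 0.271286
P(M+2) = 4 × 0.72170^3 × 0.27830^1 = 0.418450
P(M+4) = 6 × 0.72170^2 × 0.27830^2 = 0.242042
P(M+6) = 4 × 0.72170^1 × 0.27830^3 = 0.062224
P(M+8) = 0.27830^4 = 0.005999
The M+2 peak is largest (0.418450); scaling to 100 gives 64.83 : 100.00 : 57.84 : 14.87 : 1.43.

64.83 : 100.00 : 57.84 : 14.87 : 1.43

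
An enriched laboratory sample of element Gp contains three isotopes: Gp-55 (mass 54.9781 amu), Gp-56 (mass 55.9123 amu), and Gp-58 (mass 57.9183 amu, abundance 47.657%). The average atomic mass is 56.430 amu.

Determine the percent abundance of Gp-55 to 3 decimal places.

46.917%

The remaining 52.343% is split between Gp-55 (fraction x) and Gp-56 (fraction 0.52343 − x).
Substituting: 54.9781x + 55.9123(0.52343 − x) = 28.827875769
(54.9781 − 55.9123)x = -0.43829942  ⇒  x = 0.46917, y = 0.05426
Gp-55: 46.917%, Gp-56: 5.426%.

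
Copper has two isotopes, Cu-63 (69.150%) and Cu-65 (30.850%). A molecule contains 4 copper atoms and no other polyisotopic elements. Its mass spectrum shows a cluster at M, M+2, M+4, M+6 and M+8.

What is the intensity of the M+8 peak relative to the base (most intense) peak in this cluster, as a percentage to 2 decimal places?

2.22%

Term probabilities: M 0.2286, M+2 0.4080, M+4 0.2731, M+6 0.0812, M+8 0.0091. Base peak = M+2.
P(M+2) = C(4,1) × 0.69150^3 × 0.30850^1 = 4 × 0.33065611 × 0.3085 = 0.408030 (base)
P(M+8) = C(4,4) × 0.69150^0 × 0.30850^4 = 1 × 1.0000 × 0.00905776 = 0.009058
Relative intensity = 0.009058 / 0.408030 × 100 = 2.22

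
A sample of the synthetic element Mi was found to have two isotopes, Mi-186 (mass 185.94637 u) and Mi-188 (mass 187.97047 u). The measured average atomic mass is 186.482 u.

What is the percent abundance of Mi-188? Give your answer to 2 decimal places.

26.46%

With x = fraction of Mi-186 (so Mi-188 is 1 − x):
185.94637·x + 187.97047·(1 − x) = 186.482
(185.94637 − 187.97047)·x = 186.482 − 187.97047
x = -1.48847 / -2.02410 = 0.73537 → 73.54% Mi-186, 26.46% Mi-188.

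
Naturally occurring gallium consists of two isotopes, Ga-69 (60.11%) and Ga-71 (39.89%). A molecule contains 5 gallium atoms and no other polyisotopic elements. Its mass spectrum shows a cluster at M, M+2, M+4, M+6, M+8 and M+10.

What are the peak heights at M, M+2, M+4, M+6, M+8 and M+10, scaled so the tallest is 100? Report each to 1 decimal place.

22.7 : 75.3 : 100.0 : 66.4 : 22.0 : 2.9

Each Ga atom is independently Ga-69 (p = 0.6011) or Ga-71 (q = 0.3989); the cluster is the binomial expansion (p + q)^5.
P(M) = 0.6011^5 = 0.078475
P(M+2) = 5 × 0.6011^4 × 0.3989^1 = 0.260388
P(M+4) = 10 × 0.6011^3 × 0.3989^2 = 0.345596
P(M+6) = 10 × 0.6011^2 × 0.3989^3 = 0.229343
P(M+8) = 5 × 0.6011^1 × 0.3989^4 = 0.076098
P(M+10) = 0.3989^5 = 0.010100
The M+4 peak is largest (0.345596); scaling to 100 gives 22.7 : 75.3 : 100.0 : 66.4 : 22.0 : 2.9.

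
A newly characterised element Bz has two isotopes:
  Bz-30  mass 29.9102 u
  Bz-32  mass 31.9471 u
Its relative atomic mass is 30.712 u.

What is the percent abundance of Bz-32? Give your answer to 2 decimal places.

39.36%

With x = fraction of Bz-30 (so Bz-32 is 1 − x):
29.9102·x + 31.9471·(1 − x) = 30.712
(29.9102 − 31.9471)·x = 30.712 − 31.9471
x = -1.2351 / -2.0369 = 0.60636 → 60.64% Bz-30, 39.36% Bz-32.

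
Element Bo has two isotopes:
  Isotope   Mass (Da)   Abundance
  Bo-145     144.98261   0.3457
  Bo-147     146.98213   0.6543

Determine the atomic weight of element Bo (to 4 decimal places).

The abundance-weighted mean is 0.3457 × 144.98261 + 0.6543 × 146.98213
= 50.120488 + 96.170408 = 146.290896 Da

146.2909 Da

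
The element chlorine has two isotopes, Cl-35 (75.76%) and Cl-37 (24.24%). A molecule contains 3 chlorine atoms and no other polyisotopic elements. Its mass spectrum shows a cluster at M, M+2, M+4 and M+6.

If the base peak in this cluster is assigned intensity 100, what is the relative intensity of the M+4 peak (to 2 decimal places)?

30.71

Binomial terms of (0.7576 + 0.2424)^3: M 0.4348, M+2 0.4174, M+4 0.1335, M+6 0.0142 → M is the base peak.
P(M) = C(3,0) × 0.7576^3 × 0.2424^0 = 1 × 0.4348304 × 1.0000 = 0.434830 (base)
P(M+4) = C(3,2) × 0.7576^1 × 0.2424^2 = 3 × 0.7576 × 0.05875776 = 0.133545
Relative intensity = 0.133545 / 0.434830 × 100 = 30.71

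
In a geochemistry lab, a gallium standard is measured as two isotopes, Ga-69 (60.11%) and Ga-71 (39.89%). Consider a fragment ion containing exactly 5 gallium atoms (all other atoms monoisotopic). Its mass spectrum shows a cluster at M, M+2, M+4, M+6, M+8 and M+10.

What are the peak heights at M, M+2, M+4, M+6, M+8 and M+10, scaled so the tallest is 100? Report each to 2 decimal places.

22.71 : 75.34 : 100.00 : 66.36 : 22.02 : 2.92

Each Ga atom is independently Ga-69 (p = 0.6011) or Ga-71 (q = 0.3989); the cluster is the binomial expansion (p + q)^5.
P(M) = 0.6011^5 = 0.078475
P(M+2) = 5 × 0.6011^4 × 0.3989^1 = 0.260388
P(M+4) = 10 × 0.6011^3 × 0.3989^2 = 0.345596
P(M+6) = 10 × 0.6011^2 × 0.3989^3 = 0.229343
P(M+8) = 5 × 0.6011^1 × 0.3989^4 = 0.076098
P(M+10) = 0.3989^5 = 0.010100
The M+4 peak is largest (0.345596); scaling to 100 gives 22.71 : 75.34 : 100.00 : 66.36 : 22.02 : 2.92.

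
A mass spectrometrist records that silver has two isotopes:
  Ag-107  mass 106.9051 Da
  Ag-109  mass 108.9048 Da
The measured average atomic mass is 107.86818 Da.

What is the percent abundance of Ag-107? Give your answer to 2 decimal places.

With x = fraction of Ag-107 (so Ag-109 is 1 − x):
106.9051·x + 108.9048·(1 − x) = 107.86818
(106.9051 − 108.9048)·x = 107.86818 − 108.9048
x = -1.03662 / -1.9997 = 0.51839 → 51.84% Ag-107, 48.16% Ag-109.

51.84%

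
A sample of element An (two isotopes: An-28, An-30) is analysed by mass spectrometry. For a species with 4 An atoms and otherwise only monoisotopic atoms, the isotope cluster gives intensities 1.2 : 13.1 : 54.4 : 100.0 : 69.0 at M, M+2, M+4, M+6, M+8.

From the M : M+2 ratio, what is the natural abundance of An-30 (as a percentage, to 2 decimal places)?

If p is the fraction of An that is An-28, then I(M+2)/I(M) = [C(4,1)·p^3·(1−p)] / p^4 = 4·(1−p)/p = 13.1/1.2 = 10.9167
(1−p)/p = 10.9167/4 = 2.7292  ⇒  p = 1/(1 + 2.7292) = 0.2682
An-28: 26.82%, An-30: 73.18%.

73.18%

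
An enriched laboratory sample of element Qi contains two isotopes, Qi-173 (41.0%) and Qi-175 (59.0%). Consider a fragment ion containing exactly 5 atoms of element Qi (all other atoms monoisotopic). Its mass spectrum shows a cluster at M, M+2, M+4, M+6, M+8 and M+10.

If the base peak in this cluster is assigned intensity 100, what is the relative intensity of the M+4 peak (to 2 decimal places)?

69.49

(0.410 + 0.590)^5 gives M 0.0116, M+2 0.0834, M+4 0.2399, M+6 0.3452, M+8 0.2484, M+10 0.0715; the largest is M+6.
P(M+6) = C(5,3) × 0.410^2 × 0.590^3 = 10 × 0.1681 × 0.205379 = 0.345242 (base)
P(M+4) = C(5,2) × 0.410^3 × 0.590^2 = 10 × 0.068921 × 0.3481 = 0.239914
Relative intensity = 0.239914 / 0.345242 × 100 = 69.49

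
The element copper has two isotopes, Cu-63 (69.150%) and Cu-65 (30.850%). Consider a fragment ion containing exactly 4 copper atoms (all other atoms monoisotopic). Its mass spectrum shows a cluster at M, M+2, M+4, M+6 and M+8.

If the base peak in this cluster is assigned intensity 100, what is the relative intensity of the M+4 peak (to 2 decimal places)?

(0.69150 + 0.30850)^4 gives M 0.2286, M+2 0.4080, M+4 0.2731, M+6 0.0812, M+8 0.0091; the largest is M+2.
P(M+2) = C(4,1) × 0.69150^3 × 0.30850^1 = 4 × 0.33065611 × 0.3085 = 0.408030 (base)
P(M+4) = C(4,2) × 0.69150^2 × 0.30850^2 = 6 × 0.47817225 × 0.09517225 = 0.273052
Relative intensity = 0.273052 / 0.408030 × 100 = 66.92

66.92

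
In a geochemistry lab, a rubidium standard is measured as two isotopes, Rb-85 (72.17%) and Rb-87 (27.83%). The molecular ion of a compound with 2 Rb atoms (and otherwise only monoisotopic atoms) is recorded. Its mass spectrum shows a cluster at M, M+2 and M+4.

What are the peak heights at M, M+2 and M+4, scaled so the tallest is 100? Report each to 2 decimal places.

100.00 : 77.12 : 14.87

Each Rb atom is independently Rb-85 (p = 0.7217) or Rb-87 (q = 0.2783); the cluster is the binomial expansion (p + q)^2.
P(M) = 0.7217^2 = 0.520851
P(M+2) = 2 × 0.7217^1 × 0.2783^1 = 0.401698
P(M+4) = 0.2783^2 = 0.077451
The M peak is largest (0.520851); scaling to 100 gives 100.00 : 77.12 : 14.87.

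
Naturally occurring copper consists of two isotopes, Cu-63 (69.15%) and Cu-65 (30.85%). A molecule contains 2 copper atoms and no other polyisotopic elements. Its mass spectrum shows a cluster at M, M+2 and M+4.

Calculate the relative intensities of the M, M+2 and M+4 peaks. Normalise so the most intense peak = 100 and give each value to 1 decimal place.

Expanding (0.6915 + 0.3085)^2:
P(M) = 0.6915^2 = 0.478172
P(M+2) = 2 × 0.6915^1 × 0.3085^1 = 0.426656
P(M+4) = 0.3085^2 = 0.095172
The M peak is largest (0.478172); scaling to 100 gives 100.0 : 89.2 : 19.9.

100.0 : 89.2 : 19.9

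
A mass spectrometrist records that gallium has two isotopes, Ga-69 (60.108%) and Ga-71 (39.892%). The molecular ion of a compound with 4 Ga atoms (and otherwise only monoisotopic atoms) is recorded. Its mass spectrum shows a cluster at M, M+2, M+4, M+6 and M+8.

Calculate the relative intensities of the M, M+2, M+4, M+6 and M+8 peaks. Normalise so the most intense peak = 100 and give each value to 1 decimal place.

37.7 : 100.0 : 99.6 : 44.0 : 7.3

Expanding (0.60108 + 0.39892)^4:
P(M) = 0.60108^4 = 0.130536
P(M+2) = 4 × 0.60108^3 × 0.39892^1 = 0.346531
P(M+4) = 6 × 0.60108^2 × 0.39892^2 = 0.344975
P(M+6) = 4 × 0.60108^1 × 0.39892^3 = 0.152633
P(M+8) = 0.39892^4 = 0.025325
The M+2 peak is largest (0.346531); scaling to 100 gives 37.7 : 100.0 : 99.6 : 44.0 : 7.3.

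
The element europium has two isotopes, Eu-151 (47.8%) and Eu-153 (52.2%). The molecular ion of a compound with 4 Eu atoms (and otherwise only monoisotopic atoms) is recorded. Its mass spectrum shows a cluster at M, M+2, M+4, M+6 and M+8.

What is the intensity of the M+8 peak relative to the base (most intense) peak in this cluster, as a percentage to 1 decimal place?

19.9%

Binomial terms of (0.478 + 0.522)^4: M 0.0522, M+2 0.2280, M+4 0.3735, M+6 0.2720, M+8 0.0742 → M+4 is the base peak.
P(M+4) = C(4,2) × 0.478^2 × 0.522^2 = 6 × 0.228484 × 0.272484 = 0.373549 (base)
P(M+8) = C(4,4) × 0.478^0 × 0.522^4 = 1 × 1.0000 × 0.07424753 = 0.074248
Relative intensity = 0.074248 / 0.373549 × 100 = 19.9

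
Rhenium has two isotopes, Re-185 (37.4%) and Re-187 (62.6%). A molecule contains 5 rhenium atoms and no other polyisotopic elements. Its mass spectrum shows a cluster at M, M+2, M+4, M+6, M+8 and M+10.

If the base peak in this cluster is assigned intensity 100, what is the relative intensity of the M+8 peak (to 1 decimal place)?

Term probabilities: M 0.0073, M+2 0.0612, M+4 0.2050, M+6 0.3431, M+8 0.2872, M+10 0.0961. Base peak = M+6.
P(M+6) = C(5,3) × 0.374^2 × 0.626^3 = 10 × 0.139876 × 0.24531438 = 0.343136 (base)
P(M+8) = C(5,4) × 0.374^1 × 0.626^4 = 5 × 0.3740 × 0.1535668 = 0.287170
Relative intensity = 0.287170 / 0.343136 × 100 = 83.7

83.7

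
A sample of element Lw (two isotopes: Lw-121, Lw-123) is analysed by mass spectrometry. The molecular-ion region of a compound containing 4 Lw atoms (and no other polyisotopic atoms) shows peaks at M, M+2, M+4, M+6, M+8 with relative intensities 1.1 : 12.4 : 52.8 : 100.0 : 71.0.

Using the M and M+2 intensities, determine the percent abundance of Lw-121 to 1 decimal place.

26.2%

Write p for the Lw-121 fraction. I(M+2)/I(M) = [C(4,1)·p^3·(1−p)] / p^4 = 4·(1−p)/p = 12.4/1.1 = 11.2727
(1−p)/p = 11.2727/4 = 2.8182  ⇒  p = 1/(1 + 2.8182) = 0.2619
Lw-121: 26.2%, Lw-123: 73.8%.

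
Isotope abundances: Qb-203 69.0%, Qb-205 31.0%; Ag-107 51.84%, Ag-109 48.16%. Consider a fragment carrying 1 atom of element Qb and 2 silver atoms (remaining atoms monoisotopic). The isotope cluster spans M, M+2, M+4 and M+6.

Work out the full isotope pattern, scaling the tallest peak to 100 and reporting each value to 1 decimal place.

Element Qb pattern (n=1): 0.6900 : 0.3100
Silver pattern (n=2): 0.26873856 : 0.49932288 : 0.23193856
Convolve the two distributions (both contribute in 2-u steps):
  M: 0.6900×0.26873856 = 0.185430
  M+2: 0.6900×0.49932288 + 0.3100×0.26873856 = 0.427842
  M+4: 0.6900×0.23193856 + 0.3100×0.49932288 = 0.314828
  M+6: 0.3100×0.23193856 = 0.071901
Scale to base peak (0.427842) = 100: 43.3 : 100.0 : 73.6 : 16.8

43.3 : 100.0 : 73.6 : 16.8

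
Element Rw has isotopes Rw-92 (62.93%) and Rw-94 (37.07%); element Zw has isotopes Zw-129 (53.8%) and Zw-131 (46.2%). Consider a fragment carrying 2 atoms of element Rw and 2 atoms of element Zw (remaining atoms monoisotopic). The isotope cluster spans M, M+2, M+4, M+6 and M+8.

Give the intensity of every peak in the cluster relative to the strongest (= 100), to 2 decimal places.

32.18 : 93.17 : 100.00 : 47.13 : 8.23

Element Rw pattern (n=2): 0.39601849 : 0.46656302 : 0.13741849
Element Zw pattern (n=2): 0.289444 : 0.497112 : 0.213444
Convolve the two distributions (both contribute in 2-u steps):
  M: 0.39601849×0.289444 = 0.114625
  M+2: 0.39601849×0.497112 + 0.46656302×0.289444 = 0.331909
  M+4: 0.39601849×0.213444 + 0.46656302×0.497112 + 0.13741849×0.289444 = 0.356237
  M+6: 0.46656302×0.213444 + 0.13741849×0.497112 = 0.167897
  M+8: 0.13741849×0.213444 = 0.029331
Scale to base peak (0.356237) = 100: 32.18 : 93.17 : 100.00 : 47.13 : 8.23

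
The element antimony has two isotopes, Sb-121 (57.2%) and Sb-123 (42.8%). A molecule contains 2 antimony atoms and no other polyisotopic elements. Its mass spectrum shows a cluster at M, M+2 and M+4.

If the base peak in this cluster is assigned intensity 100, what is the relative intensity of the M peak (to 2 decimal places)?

Binomial terms of (0.572 + 0.428)^2: M 0.3272, M+2 0.4896, M+4 0.1832 → M+2 is the base peak.
P(M+2) = C(2,1) × 0.572^1 × 0.428^1 = 2 × 0.5720 × 0.4280 = 0.489632 (base)
P(M) = C(2,0) × 0.572^2 × 0.428^0 = 1 × 0.327184 × 1.0000 = 0.327184
Relative intensity = 0.327184 / 0.489632 × 100 = 66.82

66.82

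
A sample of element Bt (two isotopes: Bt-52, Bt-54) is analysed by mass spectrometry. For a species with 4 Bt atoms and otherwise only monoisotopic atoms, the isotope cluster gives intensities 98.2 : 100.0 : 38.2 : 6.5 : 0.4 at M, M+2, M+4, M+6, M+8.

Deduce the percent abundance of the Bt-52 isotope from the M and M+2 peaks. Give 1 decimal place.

If p is the fraction of Bt that is Bt-52, then I(M+2)/I(M) = [C(4,1)·p^3·(1−p)] / p^4 = 4·(1−p)/p = 100.0/98.2 = 1.0183
(1−p)/p = 1.0183/4 = 0.2546  ⇒  p = 1/(1 + 0.2546) = 0.7971
Bt-52: 79.7%, Bt-54: 20.3%.

79.7%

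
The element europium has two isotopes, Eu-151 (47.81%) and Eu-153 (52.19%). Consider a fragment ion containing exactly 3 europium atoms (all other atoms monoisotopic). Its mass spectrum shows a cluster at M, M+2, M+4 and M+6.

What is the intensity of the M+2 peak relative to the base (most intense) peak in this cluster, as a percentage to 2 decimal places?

Binomial terms of (0.4781 + 0.5219)^3: M 0.1093, M+2 0.3579, M+4 0.3907, M+6 0.1422 → M+4 is the base peak.
P(M+4) = C(3,2) × 0.4781^1 × 0.5219^2 = 3 × 0.4781 × 0.27237961 = 0.390674 (base)
P(M+2) = C(3,1) × 0.4781^2 × 0.5219^1 = 3 × 0.22857961 × 0.5219 = 0.357887
Relative intensity = 0.357887 / 0.390674 × 100 = 91.61

91.61%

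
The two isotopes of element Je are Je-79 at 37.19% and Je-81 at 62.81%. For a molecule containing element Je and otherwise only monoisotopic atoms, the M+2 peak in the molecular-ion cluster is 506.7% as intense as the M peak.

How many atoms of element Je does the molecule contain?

3

For n independent Je atoms, I(M+2)/I(M) = n · (abundance Je-81) / (abundance Je-79) = n · 0.6281/0.3719.
n = 5.067 × 0.3719/0.6281 = 3.00 ≈ 3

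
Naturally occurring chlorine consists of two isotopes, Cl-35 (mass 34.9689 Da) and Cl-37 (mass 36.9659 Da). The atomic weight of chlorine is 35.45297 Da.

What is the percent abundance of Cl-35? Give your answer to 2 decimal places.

75.76%

With x = fraction of Cl-35 (so Cl-37 is 1 − x):
34.9689·x + 36.9659·(1 − x) = 35.45297
(34.9689 − 36.9659)·x = 35.45297 − 36.9659
x = -1.51293 / -1.9970 = 0.75760 → 75.76% Cl-35, 24.24% Cl-37.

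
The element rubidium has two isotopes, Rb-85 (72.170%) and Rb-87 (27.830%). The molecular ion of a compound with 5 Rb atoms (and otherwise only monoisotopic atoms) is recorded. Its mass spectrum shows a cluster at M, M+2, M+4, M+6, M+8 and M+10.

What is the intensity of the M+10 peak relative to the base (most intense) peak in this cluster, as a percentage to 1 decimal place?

(0.72170 + 0.27830)^5 gives M 0.1958, M+2 0.3775, M+4 0.2911, M+6 0.1123, M+8 0.0216, M+10 0.0017; the largest is M+2.
P(M+2) = C(5,1) × 0.72170^4 × 0.27830^1 = 5 × 0.27128565 × 0.2783 = 0.377494 (base)
P(M+10) = C(5,5) × 0.72170^0 × 0.27830^5 = 1 × 1.0000 × 0.00166942 = 0.001669
Relative intensity = 0.001669 / 0.377494 × 100 = 0.4

0.4%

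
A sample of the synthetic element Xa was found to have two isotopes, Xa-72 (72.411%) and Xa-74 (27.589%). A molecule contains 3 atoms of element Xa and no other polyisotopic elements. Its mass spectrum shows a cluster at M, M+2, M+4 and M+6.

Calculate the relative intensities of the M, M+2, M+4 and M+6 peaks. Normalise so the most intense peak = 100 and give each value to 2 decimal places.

87.49 : 100.00 : 38.10 : 4.84

Each Xa atom is independently Xa-72 (p = 0.72411) or Xa-74 (q = 0.27589); the cluster is the binomial expansion (p + q)^3.
P(M) = 0.72411^3 = 0.379676
P(M+2) = 3 × 0.72411^2 × 0.27589^1 = 0.433977
P(M+4) = 3 × 0.72411^1 × 0.27589^2 = 0.165348
P(M+6) = 0.27589^3 = 0.020999
The M+2 peak is largest (0.433977); scaling to 100 gives 87.49 : 100.00 : 38.10 : 4.84.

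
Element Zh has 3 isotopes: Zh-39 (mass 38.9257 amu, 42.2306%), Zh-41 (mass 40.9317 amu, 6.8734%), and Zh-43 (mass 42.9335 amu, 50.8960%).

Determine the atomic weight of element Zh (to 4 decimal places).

41.1034 amu

Average mass = Σ (abundance × isotope mass) = 0.422306 × 38.9257 + 0.068734 × 40.9317 + 0.508960 × 42.9335
= 16.43856 + 2.81340 + 21.85143 = 41.10339 amu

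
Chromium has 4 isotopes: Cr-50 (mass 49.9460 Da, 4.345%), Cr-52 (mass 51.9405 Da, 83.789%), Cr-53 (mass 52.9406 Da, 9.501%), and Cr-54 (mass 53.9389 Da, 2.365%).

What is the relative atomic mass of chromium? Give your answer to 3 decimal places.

51.996 Da

Ar = Σ fᵢ·mᵢ = 0.04345 × 49.9460 + 0.83789 × 51.9405 + 0.09501 × 52.9406 + 0.02365 × 53.9389
= 2.17015 + 43.52043 + 5.02989 + 1.27565 = 51.99612 Da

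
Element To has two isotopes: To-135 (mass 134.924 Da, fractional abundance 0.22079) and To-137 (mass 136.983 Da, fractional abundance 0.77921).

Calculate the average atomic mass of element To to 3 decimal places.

136.528 Da

Weight each isotope mass by its fractional abundance: 0.22079 × 134.924 + 0.77921 × 136.983
= 29.7899 + 106.7385 = 136.5284 Da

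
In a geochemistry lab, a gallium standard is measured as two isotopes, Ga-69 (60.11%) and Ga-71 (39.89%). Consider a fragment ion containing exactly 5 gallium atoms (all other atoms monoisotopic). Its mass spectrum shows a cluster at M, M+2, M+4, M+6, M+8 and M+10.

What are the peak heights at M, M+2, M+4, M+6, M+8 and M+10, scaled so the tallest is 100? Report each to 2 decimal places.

Each Ga atom is independently Ga-69 (p = 0.6011) or Ga-71 (q = 0.3989); the cluster is the binomial expansion (p + q)^5.
P(M) = 0.6011^5 = 0.078475
P(M+2) = 5 × 0.6011^4 × 0.3989^1 = 0.260388
P(M+4) = 10 × 0.6011^3 × 0.3989^2 = 0.345596
P(M+6) = 10 × 0.6011^2 × 0.3989^3 = 0.229343
P(M+8) = 5 × 0.6011^1 × 0.3989^4 = 0.076098
P(M+10) = 0.3989^5 = 0.010100
The M+4 peak is largest (0.345596); scaling to 100 gives 22.71 : 75.34 : 100.00 : 66.36 : 22.02 : 2.92.

22.71 : 75.34 : 100.00 : 66.36 : 22.02 : 2.92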